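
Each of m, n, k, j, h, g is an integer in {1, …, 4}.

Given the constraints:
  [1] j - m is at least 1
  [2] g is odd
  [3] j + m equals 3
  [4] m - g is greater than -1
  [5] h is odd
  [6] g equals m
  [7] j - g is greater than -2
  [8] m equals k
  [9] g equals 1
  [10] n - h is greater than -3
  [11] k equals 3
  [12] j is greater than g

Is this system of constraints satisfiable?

Unsatisfiable

Constraint 9 fixes g = 1 and constraint 11 fixes k = 3. Constraints 6 and 8 give g = m = k, so g = k. But 1 ≠ 3 — contradiction.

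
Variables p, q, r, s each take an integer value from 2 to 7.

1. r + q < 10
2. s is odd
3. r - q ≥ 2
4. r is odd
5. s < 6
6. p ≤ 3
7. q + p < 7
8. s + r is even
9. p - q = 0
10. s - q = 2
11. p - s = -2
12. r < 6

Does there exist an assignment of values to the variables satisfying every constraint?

Satisfiable

The assignment p = 3, q = 3, r = 5, s = 5 works:
  constraint 1 holds since r + q = 8.
  constraint 3 holds since r - q = 2.
The rest check out directly.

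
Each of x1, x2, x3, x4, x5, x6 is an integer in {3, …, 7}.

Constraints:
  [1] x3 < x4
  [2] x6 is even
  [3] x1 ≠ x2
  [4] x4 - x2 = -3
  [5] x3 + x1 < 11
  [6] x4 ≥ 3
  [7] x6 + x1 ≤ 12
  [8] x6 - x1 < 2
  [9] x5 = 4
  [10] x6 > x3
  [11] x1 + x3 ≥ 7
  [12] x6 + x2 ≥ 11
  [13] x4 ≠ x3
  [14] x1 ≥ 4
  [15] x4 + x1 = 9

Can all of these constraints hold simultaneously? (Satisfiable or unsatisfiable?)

Satisfiable

Setting (x1, x2, x3, x4, x5, x6) = (5, 7, 3, 4, 4, 6) satisfies everything: constraint 4: x4 - x2 = -3; constraint 5: x3 + x1 = 8; constraint 7: x6 + x1 = 11, and the others follow.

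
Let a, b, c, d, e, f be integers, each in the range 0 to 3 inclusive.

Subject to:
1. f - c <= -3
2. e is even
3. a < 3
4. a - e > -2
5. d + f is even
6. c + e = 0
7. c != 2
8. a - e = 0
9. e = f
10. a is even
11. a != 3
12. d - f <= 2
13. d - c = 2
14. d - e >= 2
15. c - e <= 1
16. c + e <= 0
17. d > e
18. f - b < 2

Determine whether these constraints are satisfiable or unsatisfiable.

Constraints 1, 12, 14, and 15 give f − d ≥ -2, d − e ≥ 2, e − c ≥ -1, c − f ≥ 3.
Adding all 4 inequalities: the left sides telescope to 0, and the right sides sum to (-2) + 2 + (-1) + 3 = 2. So 0 ≥ 2, which is false.

Unsatisfiable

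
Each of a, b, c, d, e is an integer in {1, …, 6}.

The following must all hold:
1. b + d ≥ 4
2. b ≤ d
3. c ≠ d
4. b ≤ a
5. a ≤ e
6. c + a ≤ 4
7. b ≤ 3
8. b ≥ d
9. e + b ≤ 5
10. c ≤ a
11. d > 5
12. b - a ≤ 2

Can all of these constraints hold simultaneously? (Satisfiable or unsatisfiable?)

From constraint 11: d ≥ 6. From constraints 7 and 8: d ≤ b and b ≤ 3, so d ≤ 3. But 3 < 6, so no value of d works.

Unsatisfiable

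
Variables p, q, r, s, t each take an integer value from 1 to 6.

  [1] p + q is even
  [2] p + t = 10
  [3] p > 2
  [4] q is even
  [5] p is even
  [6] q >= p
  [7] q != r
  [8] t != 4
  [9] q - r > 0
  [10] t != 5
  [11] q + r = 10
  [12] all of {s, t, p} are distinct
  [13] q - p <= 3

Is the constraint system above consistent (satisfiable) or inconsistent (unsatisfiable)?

Try p = 4, q = 6, r = 4, s = 2, t = 6.
Check constraint 2: p + t = 10; constraint 9: q - r = 2. The remaining constraints are straightforward to verify.

Satisfiable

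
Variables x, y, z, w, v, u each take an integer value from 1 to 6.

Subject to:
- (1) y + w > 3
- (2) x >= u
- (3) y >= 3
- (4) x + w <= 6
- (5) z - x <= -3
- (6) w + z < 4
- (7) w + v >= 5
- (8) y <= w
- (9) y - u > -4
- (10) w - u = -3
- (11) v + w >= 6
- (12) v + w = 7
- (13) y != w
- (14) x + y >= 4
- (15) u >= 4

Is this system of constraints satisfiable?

From constraints 2 and 15: x ≥ u ≥ 4. From constraints 3 and 8: w ≥ y ≥ 3. Hence x + w ≥ 7. But constraint 4 requires x + w ≤ 6, and 6 < 7. Contradiction.

Unsatisfiable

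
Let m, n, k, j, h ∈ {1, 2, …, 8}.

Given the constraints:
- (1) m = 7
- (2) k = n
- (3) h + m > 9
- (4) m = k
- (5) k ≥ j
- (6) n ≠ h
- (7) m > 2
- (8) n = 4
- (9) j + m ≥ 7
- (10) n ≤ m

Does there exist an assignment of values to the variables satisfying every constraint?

Unsatisfiable

Constraint 1 fixes m = 7 and constraint 8 fixes n = 4. Constraints 2 and 4 give m = k = n, so m = n. But 7 ≠ 4 — contradiction.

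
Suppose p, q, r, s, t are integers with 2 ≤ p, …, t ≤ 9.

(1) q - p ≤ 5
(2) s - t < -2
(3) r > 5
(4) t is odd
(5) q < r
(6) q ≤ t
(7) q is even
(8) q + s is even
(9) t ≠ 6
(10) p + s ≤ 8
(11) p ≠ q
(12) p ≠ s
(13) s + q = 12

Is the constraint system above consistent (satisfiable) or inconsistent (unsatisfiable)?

The assignment p = 3, q = 8, r = 9, s = 4, t = 9 works:
  constraint 1 holds since q - p = 5.
  constraint 2 holds since s - t = -5.
  constraint 10 holds since p + s = 7.
The rest check out directly.

Satisfiable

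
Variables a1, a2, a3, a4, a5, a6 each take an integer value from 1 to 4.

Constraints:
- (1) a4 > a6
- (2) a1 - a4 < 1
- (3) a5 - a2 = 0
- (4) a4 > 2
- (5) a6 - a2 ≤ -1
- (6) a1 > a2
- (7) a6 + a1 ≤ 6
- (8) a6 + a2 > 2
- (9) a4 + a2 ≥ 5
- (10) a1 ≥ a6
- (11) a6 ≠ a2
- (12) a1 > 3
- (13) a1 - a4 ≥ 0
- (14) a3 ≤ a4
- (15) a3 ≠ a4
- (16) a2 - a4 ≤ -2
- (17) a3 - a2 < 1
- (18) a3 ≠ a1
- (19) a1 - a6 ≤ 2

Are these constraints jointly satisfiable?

Constraints 5, 13, 16, and 19 give a4 − a2 ≥ 2, a2 − a6 ≥ 1, a6 − a1 ≥ -2, a1 − a4 ≥ 0.
Adding all 4 inequalities: the left sides telescope to 0, and the right sides sum to 2 + 1 + (-2) + 0 = 1. So 0 ≥ 1, which is false.

Unsatisfiable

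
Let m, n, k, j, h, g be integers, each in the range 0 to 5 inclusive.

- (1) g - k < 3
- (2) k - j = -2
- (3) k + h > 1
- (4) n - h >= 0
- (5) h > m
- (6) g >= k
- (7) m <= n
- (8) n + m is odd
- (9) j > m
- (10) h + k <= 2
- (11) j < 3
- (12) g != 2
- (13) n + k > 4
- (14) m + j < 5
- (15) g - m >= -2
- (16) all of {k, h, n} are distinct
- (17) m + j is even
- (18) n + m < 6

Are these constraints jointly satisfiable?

Satisfiable

Setting (m, n, k, j, h, g) = (0, 5, 0, 2, 2, 0) satisfies everything: constraint 1: g - k = 0; constraint 2: k - j = -2, and the others follow.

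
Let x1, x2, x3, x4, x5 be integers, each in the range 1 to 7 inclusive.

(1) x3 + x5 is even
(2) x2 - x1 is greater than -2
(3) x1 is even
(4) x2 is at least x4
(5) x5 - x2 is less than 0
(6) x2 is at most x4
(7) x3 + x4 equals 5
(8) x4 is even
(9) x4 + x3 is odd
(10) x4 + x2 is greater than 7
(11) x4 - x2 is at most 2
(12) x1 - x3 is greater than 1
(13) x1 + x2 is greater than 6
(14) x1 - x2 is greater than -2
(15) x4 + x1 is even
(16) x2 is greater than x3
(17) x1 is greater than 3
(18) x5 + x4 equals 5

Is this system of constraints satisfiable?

Satisfiable

Take x1 = 4, x2 = 4, x3 = 1, x4 = 4, x5 = 1. Then constraint 2: x2 - x1 = 0; constraint 5: x5 - x2 = -3; constraint 7: x3 + x4 = 5, and every other listed constraint is also met.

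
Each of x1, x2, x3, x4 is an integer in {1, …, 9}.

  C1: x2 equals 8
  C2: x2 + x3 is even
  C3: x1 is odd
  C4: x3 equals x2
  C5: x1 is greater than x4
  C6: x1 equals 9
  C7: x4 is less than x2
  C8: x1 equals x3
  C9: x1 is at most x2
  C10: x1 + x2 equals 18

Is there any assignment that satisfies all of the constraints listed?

Constraint 6 fixes x1 = 9 and constraint 1 fixes x2 = 8. Constraints 4 and 8 give x1 = x3 = x2, so x1 = x2. But 9 ≠ 8 — contradiction.

Unsatisfiable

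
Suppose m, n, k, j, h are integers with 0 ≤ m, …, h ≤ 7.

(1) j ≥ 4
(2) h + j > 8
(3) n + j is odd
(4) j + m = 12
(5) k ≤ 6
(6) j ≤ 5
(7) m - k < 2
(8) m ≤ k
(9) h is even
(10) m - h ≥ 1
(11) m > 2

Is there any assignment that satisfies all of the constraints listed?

From constraint 6: j ≤ 5. From constraints 5 and 8: m ≤ k ≤ 6. Hence j + m ≤ 11. But constraint 4 requires j + m = 12, and 12 > 11. Contradiction.

Unsatisfiable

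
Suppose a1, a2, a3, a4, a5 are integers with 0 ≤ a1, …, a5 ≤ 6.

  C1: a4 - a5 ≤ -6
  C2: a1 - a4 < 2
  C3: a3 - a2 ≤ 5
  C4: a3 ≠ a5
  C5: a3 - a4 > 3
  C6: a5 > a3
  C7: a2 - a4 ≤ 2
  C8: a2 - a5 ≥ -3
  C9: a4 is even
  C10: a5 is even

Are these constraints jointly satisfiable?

Constraints 1, 7, and 8 give a4 − a2 ≥ -2, a2 − a5 ≥ -3, a5 − a4 ≥ 6.
Adding all 3 inequalities: the left sides telescope to 0, and the right sides sum to (-2) + (-3) + 6 = 1. So 0 ≥ 1, which is false.

Unsatisfiable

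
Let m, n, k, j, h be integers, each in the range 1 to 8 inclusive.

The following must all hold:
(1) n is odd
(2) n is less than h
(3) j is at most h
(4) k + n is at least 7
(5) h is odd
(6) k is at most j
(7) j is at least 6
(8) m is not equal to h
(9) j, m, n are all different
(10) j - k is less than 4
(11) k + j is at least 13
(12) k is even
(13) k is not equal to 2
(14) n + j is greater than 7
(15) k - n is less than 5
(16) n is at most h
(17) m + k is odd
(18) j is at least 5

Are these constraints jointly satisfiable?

Satisfiable

One satisfying assignment is m = 1, n = 3, k = 6, j = 7, h = 7.
For the less obvious constraints — constraint 4: k + n = 9; constraint 10: j - k = 1; constraint 11: k + j = 13 — and the others hold by inspection.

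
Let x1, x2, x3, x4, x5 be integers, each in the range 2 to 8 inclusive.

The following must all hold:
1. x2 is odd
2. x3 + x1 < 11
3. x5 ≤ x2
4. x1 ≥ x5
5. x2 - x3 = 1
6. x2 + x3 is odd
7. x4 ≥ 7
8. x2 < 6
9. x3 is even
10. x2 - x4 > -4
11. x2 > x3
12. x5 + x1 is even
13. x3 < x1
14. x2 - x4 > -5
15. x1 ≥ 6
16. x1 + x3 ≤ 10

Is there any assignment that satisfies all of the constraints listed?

Satisfiable

Take x1 = 6, x2 = 5, x3 = 4, x4 = 8, x5 = 4. Then constraint 2: x3 + x1 = 10; constraint 5: x2 - x3 = 1, and every other listed constraint is also met.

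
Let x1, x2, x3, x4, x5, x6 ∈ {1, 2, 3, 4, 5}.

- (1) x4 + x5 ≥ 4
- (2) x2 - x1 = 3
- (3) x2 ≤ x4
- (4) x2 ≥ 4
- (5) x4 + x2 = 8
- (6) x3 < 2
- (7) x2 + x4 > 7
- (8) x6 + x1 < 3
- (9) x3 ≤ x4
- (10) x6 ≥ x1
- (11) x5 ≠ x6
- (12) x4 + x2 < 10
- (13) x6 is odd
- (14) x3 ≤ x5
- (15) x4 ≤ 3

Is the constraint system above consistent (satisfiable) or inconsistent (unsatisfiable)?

Unsatisfiable

From constraints 3 and 4: x4 ≥ x2 and x2 ≥ 4, so x4 ≥ 4. From constraint 15: x4 ≤ 3. But 3 < 4, so no value of x4 works.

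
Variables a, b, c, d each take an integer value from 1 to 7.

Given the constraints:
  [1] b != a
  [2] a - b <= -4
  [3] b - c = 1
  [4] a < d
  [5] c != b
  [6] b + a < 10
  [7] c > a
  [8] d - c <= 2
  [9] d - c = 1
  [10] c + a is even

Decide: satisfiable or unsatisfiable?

Setting (a, b, c, d) = (2, 7, 6, 7) satisfies everything: constraint 2: a - b = -5; constraint 3: b - c = 1, and the others follow.

Satisfiable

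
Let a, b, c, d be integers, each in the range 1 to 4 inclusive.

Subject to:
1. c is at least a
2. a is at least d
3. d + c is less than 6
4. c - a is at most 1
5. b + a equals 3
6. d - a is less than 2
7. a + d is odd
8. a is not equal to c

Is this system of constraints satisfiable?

Try a = 2, b = 1, c = 3, d = 1.
Check constraint 3: d + c = 4; constraint 4: c - a = 1. The remaining constraints are straightforward to verify.

Satisfiable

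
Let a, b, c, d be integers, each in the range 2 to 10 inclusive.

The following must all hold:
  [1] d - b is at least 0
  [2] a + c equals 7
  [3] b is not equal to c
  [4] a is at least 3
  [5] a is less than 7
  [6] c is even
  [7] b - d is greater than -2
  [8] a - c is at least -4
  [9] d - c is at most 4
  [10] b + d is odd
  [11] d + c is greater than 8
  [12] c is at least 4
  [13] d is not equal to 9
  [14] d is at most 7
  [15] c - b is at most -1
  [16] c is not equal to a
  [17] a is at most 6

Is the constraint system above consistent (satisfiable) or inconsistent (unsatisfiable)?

The assignment a = 3, b = 6, c = 4, d = 7 works:
  constraint 1 holds since d - b = 1.
  constraint 2 holds since a + c = 7.
The rest check out directly.

Satisfiable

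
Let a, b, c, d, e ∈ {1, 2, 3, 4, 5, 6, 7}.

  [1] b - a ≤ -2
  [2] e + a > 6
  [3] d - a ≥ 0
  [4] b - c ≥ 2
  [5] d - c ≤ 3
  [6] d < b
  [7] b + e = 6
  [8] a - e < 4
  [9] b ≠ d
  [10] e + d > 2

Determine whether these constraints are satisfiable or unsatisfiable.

Constraints 1, 3, 4, and 5 give a − b ≥ 2, b − c ≥ 2, c − d ≥ -3, d − a ≥ 0.
Adding all 4 inequalities: the left sides telescope to 0, and the right sides sum to 2 + 2 + (-3) + 0 = 1. So 0 ≥ 1, which is false.

Unsatisfiable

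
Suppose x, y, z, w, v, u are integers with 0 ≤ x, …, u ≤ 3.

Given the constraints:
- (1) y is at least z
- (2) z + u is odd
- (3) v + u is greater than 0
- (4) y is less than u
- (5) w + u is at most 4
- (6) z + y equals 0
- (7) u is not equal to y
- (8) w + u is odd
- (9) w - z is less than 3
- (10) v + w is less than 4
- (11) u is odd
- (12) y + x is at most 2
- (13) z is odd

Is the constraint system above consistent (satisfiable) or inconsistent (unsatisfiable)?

Constraint 13 makes z odd and constraint 11 makes u odd, so z + u must be even. Constraint 2 says z + u is odd — contradiction.

Unsatisfiable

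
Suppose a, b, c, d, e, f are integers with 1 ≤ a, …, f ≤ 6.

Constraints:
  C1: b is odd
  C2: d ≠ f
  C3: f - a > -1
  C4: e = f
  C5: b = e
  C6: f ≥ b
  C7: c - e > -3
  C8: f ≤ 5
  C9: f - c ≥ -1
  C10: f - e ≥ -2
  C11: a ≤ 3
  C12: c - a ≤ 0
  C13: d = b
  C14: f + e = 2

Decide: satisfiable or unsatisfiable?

Unsatisfiable

From constraints 4, 5, and 13, d = b = e = f, so d = f. But constraint 2 says d ≠ f. Contradiction.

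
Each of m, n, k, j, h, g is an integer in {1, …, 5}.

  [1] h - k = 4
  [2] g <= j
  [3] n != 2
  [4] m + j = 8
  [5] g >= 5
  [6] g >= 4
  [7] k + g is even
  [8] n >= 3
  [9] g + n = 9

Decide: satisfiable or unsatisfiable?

Take m = 3, n = 4, k = 1, j = 5, h = 5, g = 5. Then constraint 1: h - k = 4; constraint 4: m + j = 8; constraint 9: g + n = 9, and every other listed constraint is also met.

Satisfiable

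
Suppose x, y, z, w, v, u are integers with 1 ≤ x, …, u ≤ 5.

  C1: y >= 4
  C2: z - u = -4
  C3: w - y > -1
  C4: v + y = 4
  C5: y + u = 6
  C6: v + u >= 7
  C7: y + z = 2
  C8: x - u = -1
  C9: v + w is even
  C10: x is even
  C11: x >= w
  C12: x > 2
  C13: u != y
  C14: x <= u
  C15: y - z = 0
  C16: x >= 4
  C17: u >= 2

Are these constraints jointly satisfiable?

From constraint 1: y ≥ 4. From constraints 14 and 16: u ≥ x ≥ 4. Hence y + u ≥ 8. But constraint 5 requires y + u = 6, and 6 < 8. Contradiction.

Unsatisfiable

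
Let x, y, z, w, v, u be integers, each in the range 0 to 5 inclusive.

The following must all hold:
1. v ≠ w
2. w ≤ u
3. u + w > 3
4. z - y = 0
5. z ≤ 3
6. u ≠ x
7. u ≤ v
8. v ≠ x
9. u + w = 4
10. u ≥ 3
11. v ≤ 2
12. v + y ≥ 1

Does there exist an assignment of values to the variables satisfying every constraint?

From constraint 10: u ≥ 3. From constraints 7 and 11: u ≤ v and v ≤ 2, so u ≤ 2. But 2 < 3, so no value of u works.

Unsatisfiable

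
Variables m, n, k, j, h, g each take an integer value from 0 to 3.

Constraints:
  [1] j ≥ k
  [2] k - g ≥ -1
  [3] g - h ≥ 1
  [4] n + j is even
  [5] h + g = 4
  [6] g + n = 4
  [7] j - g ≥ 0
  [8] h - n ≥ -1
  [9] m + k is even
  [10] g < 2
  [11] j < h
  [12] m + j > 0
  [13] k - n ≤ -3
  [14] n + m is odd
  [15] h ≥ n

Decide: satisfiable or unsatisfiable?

Unsatisfiable

Constraints 2, 3, 8, and 13 give k − g ≥ -1, g − h ≥ 1, h − n ≥ -1, n − k ≥ 3.
Adding all 4 inequalities: the left sides telescope to 0, and the right sides sum to (-1) + 1 + (-1) + 3 = 2. So 0 ≥ 2, which is false.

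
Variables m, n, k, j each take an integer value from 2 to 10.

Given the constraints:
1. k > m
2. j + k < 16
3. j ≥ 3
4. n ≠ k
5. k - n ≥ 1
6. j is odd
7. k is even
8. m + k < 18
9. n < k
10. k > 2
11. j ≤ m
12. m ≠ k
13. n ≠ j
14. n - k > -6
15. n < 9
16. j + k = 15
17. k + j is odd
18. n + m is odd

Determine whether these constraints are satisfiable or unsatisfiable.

Satisfiable

Try m = 7, n = 4, k = 8, j = 7.
Check constraint 2: j + k = 15; constraint 5: k - n = 4; constraint 8: m + k = 15. The remaining constraints are straightforward to verify.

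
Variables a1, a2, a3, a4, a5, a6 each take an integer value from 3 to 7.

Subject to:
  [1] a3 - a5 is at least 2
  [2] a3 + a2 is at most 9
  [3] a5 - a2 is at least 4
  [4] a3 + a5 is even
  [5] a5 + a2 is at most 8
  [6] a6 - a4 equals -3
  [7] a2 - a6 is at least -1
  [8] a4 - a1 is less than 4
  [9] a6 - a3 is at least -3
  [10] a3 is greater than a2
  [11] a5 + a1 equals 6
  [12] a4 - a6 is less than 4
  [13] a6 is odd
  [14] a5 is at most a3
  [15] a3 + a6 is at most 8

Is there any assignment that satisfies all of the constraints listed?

Unsatisfiable

Constraints 1, 3, 7, and 9 give a2 − a6 ≥ -1, a6 − a3 ≥ -3, a3 − a5 ≥ 2, a5 − a2 ≥ 4.
Adding all 4 inequalities: the left sides telescope to 0, and the right sides sum to (-1) + (-3) + 2 + 4 = 2. So 0 ≥ 2, which is false.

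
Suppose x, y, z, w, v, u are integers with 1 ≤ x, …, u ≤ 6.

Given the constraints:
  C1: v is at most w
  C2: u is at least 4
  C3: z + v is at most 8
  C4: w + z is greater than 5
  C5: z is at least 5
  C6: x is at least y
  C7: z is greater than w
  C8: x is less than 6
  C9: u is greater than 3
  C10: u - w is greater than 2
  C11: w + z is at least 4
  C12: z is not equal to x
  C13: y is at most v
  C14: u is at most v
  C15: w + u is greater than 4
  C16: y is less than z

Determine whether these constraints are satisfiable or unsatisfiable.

From constraint 5: z ≥ 5. From constraints 2 and 14: v ≥ u ≥ 4. Hence z + v ≥ 9. But constraint 3 requires z + v ≤ 8, and 8 < 9. Contradiction.

Unsatisfiable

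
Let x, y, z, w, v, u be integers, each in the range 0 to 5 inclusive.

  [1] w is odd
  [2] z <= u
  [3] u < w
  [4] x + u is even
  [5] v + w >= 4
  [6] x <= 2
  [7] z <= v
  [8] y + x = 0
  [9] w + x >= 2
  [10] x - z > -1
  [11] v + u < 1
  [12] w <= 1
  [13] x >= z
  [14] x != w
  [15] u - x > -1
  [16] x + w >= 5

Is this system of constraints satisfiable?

Unsatisfiable

From constraint 6: x ≤ 2. From constraint 12: w ≤ 1. Hence x + w ≤ 3. But constraint 16 requires x + w ≥ 5, and 5 > 3. Contradiction.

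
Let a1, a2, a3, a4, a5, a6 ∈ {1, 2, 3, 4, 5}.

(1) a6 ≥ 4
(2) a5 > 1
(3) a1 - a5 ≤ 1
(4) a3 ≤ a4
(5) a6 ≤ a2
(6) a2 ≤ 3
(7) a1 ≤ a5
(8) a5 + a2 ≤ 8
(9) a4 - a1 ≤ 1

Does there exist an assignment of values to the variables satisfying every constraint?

From constraint 1: a6 ≥ 4. From constraints 5 and 6: a6 ≤ a2 and a2 ≤ 3, so a6 ≤ 3. But 3 < 4, so no value of a6 works.

Unsatisfiable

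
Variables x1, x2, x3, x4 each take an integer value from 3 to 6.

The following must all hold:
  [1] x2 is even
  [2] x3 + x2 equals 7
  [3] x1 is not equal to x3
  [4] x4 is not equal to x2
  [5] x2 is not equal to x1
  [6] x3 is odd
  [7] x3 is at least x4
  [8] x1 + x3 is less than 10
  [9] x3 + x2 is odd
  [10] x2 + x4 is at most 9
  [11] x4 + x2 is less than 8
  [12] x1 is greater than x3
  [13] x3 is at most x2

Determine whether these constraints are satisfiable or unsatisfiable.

Try x1 = 5, x2 = 4, x3 = 3, x4 = 3.
Check constraint 2: x3 + x2 = 7; constraint 8: x1 + x3 = 8; constraint 10: x2 + x4 = 7. The remaining constraints are straightforward to verify.

Satisfiable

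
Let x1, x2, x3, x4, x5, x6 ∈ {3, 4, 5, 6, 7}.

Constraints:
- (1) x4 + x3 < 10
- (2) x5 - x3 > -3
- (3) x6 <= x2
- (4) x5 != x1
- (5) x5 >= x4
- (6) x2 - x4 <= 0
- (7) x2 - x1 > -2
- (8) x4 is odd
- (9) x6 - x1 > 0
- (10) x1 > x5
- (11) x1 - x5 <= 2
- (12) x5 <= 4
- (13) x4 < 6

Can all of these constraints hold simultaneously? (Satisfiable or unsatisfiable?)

Unsatisfiable

Constraints 3, 5, 6, 9, and 10 give x6 ≤ x2, x2 ≤ x4, x4 ≤ x5, x5 < x1, x1 < x6. Chaining: x6 ≤ x2 ≤ x4 ≤ x5 < x1 < x6, which forces x6 < x6 — impossible.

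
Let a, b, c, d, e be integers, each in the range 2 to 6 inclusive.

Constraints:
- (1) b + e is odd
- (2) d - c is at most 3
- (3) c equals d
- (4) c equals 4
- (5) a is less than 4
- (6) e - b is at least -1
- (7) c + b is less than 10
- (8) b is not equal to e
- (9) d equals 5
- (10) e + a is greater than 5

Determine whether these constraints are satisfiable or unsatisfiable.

Unsatisfiable

Constraint 4 fixes c = 4 and constraint 9 fixes d = 5, but constraint 3 requires c = d. Since 4 ≠ 5, contradiction.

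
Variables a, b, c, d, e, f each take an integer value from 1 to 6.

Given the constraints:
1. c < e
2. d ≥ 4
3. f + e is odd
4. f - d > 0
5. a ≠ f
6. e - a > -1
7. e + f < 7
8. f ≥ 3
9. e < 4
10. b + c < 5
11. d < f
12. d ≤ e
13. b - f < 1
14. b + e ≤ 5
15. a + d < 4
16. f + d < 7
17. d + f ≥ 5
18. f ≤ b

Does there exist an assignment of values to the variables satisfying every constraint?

From constraints 8 and 18: b ≥ f ≥ 3. From constraints 2 and 12: e ≥ d ≥ 4. Hence b + e ≥ 7. But constraint 14 requires b + e ≤ 5, and 5 < 7. Contradiction.

Unsatisfiable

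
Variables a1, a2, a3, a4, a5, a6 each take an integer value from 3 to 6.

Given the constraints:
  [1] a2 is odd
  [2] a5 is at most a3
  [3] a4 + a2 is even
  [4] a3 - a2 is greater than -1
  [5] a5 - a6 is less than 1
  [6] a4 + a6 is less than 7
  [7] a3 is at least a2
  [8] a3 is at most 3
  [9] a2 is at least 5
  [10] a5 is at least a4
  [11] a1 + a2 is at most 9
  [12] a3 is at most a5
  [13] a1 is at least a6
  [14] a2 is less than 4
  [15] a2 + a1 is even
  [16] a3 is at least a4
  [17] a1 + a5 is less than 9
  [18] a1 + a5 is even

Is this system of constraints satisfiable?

Unsatisfiable

From constraints 7 and 9: a3 ≥ a2 and a2 ≥ 5, so a3 ≥ 5. From constraint 8: a3 ≤ 3. But 3 < 5, so no value of a3 works.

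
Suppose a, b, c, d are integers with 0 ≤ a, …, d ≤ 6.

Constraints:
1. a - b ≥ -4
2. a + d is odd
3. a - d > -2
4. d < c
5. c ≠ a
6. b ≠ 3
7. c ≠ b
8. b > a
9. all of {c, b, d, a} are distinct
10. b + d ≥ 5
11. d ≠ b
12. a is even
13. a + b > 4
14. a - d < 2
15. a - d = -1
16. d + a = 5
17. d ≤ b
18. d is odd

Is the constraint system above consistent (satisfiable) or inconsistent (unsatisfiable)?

Take a = 2, b = 5, c = 6, d = 3. Then constraint 1: a - b = -3; constraint 3: a - d = -1, and every other listed constraint is also met.

Satisfiable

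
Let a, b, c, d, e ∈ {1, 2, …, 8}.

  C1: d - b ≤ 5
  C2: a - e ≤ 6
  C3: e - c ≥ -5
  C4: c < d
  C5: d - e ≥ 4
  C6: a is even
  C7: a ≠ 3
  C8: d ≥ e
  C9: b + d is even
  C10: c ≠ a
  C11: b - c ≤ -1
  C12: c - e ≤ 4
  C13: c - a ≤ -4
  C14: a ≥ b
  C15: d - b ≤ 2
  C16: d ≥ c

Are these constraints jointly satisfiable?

Unsatisfiable

Constraints 2, 5, 11, 13, and 15 give a − c ≥ 4, c − b ≥ 1, b − d ≥ -2, d − e ≥ 4, e − a ≥ -6.
Adding all 5 inequalities: the left sides telescope to 0, and the right sides sum to 4 + 1 + (-2) + 4 + (-6) = 1. So 0 ≥ 1, which is false.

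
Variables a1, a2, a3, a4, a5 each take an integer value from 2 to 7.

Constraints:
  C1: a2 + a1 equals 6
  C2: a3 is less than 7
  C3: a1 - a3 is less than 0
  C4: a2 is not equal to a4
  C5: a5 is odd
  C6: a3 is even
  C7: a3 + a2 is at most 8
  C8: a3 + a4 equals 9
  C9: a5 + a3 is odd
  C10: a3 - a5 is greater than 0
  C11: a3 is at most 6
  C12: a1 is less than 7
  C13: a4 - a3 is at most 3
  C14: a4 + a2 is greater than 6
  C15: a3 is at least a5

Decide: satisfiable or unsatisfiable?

Try a1 = 2, a2 = 4, a3 = 4, a4 = 5, a5 = 3.
Check constraint 1: a2 + a1 = 6; constraint 3: a1 - a3 = -2; constraint 7: a3 + a2 = 8. The remaining constraints are straightforward to verify.

Satisfiable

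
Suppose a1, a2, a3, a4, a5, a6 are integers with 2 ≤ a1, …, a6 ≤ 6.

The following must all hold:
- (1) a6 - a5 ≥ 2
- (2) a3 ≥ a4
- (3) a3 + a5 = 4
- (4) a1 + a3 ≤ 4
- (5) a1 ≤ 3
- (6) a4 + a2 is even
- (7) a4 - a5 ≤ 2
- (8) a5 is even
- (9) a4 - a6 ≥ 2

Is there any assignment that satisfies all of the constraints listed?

Unsatisfiable

Constraints 1, 7, and 9 give a6 − a5 ≥ 2, a5 − a4 ≥ -2, a4 − a6 ≥ 2.
Adding all 3 inequalities: the left sides telescope to 0, and the right sides sum to 2 + (-2) + 2 = 2. So 0 ≥ 2, which is false.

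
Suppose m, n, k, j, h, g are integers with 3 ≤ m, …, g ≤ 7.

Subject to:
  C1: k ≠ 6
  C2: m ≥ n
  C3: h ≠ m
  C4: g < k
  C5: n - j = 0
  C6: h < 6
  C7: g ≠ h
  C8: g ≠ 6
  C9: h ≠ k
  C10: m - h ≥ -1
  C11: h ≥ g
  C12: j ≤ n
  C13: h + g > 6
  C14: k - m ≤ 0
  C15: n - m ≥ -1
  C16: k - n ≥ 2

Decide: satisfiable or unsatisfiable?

Constraints 14, 15, and 16 give m − k ≥ 0, k − n ≥ 2, n − m ≥ -1.
Adding all 3 inequalities: the left sides telescope to 0, and the right sides sum to 0 + 2 + (-1) = 1. So 0 ≥ 1, which is false.

Unsatisfiable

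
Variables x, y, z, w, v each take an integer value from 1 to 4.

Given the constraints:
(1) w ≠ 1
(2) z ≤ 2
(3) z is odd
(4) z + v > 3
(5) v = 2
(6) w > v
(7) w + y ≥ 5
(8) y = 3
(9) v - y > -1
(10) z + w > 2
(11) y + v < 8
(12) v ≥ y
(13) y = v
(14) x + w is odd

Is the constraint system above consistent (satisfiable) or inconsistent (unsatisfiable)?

Constraint 8 fixes y = 3 and constraint 5 fixes v = 2, but constraint 13 requires y = v. Since 3 ≠ 2, contradiction.

Unsatisfiable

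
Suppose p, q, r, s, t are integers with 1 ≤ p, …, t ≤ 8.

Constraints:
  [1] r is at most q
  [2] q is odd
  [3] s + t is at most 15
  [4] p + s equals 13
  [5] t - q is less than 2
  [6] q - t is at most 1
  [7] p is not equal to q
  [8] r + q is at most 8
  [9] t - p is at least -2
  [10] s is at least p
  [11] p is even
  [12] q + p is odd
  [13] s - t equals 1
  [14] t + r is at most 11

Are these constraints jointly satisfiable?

Satisfiable

Try p = 6, q = 5, r = 2, s = 7, t = 6.
Check constraint 3: s + t = 13; constraint 4: p + s = 13; constraint 5: t - q = 1. The remaining constraints are straightforward to verify.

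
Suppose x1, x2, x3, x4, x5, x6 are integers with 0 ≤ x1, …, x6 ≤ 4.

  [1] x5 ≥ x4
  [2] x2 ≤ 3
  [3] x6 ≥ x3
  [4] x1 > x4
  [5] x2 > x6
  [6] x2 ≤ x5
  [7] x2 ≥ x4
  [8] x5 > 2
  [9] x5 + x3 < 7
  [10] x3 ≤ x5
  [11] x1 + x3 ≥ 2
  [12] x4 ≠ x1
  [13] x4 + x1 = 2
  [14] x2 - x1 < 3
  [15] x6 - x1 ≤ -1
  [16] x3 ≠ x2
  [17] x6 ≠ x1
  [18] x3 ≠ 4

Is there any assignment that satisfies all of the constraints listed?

Satisfiable

Setting (x1, x2, x3, x4, x5, x6) = (2, 2, 0, 0, 4, 1) satisfies everything: constraint 9: x5 + x3 = 4; constraint 11: x1 + x3 = 2, and the others follow.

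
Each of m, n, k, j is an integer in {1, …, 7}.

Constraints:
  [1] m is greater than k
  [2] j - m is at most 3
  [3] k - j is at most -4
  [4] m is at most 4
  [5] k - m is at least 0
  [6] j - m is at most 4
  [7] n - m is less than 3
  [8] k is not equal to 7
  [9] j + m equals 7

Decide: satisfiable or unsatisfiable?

Constraints 2, 3, and 5 give j − k ≥ 4, k − m ≥ 0, m − j ≥ -3.
Adding all 3 inequalities: the left sides telescope to 0, and the right sides sum to 4 + 0 + (-3) = 1. So 0 ≥ 1, which is false.

Unsatisfiable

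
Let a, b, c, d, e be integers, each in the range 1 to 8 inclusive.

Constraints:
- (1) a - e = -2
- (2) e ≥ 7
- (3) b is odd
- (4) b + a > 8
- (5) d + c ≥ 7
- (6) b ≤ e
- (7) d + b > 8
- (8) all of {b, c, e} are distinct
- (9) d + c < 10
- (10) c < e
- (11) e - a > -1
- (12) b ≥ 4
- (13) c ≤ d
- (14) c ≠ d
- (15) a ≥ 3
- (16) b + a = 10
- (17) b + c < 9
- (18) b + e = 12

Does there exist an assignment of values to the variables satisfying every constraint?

Try a = 5, b = 5, c = 2, d = 5, e = 7.
Check constraint 1: a - e = -2; constraint 4: b + a = 10. The remaining constraints are straightforward to verify.

Satisfiable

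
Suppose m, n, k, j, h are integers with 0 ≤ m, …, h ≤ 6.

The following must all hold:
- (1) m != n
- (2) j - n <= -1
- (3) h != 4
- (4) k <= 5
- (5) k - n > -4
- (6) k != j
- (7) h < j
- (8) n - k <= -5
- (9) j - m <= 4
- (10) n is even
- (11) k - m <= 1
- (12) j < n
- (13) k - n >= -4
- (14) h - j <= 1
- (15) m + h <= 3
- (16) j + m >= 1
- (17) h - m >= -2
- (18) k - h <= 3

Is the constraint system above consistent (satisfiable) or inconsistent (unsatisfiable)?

Constraints 2, 8, 11, 14, and 17 give k − n ≥ 5, n − j ≥ 1, j − h ≥ -1, h − m ≥ -2, m − k ≥ -1.
Adding all 5 inequalities: the left sides telescope to 0, and the right sides sum to 5 + 1 + (-1) + (-2) + (-1) = 2. So 0 ≥ 2, which is false.

Unsatisfiable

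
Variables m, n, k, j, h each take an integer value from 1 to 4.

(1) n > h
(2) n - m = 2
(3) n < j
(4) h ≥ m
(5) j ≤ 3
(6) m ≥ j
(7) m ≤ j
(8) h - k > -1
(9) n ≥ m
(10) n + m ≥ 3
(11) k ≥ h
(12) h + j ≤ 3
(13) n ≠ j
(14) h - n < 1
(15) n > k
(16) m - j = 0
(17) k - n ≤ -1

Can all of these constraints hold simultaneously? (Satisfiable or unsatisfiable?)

Constraints 1, 3, 4, and 6 give n < j, j ≤ m, m ≤ h, h < n. Chaining: n < j ≤ m ≤ h < n, which forces n < n — impossible.

Unsatisfiable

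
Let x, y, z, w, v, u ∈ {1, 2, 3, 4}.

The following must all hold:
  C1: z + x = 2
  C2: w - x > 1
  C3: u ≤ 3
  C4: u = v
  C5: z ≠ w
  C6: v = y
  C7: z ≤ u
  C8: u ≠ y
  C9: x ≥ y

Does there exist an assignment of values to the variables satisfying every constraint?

Unsatisfiable

From constraints 4 and 6, u = v = y, so u = y. But constraint 8 says u ≠ y. Contradiction.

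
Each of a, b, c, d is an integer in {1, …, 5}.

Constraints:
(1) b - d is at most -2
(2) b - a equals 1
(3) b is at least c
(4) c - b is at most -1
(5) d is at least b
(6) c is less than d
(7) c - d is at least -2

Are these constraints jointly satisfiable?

Constraints 1, 4, and 7 give d − b ≥ 2, b − c ≥ 1, c − d ≥ -2.
Adding all 3 inequalities: the left sides telescope to 0, and the right sides sum to 2 + 1 + (-2) = 1. So 0 ≥ 1, which is false.

Unsatisfiable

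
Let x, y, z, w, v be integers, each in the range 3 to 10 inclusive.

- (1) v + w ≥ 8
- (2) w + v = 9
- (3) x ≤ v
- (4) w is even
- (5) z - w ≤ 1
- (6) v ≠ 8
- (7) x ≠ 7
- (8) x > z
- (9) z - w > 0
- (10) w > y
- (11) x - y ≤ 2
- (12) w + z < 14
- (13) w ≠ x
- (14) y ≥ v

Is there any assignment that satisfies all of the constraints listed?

Unsatisfiable

Constraints 3, 8, 9, 10, and 14 give z < x, x ≤ v, v ≤ y, y < w, w < z. Chaining: z < x ≤ v ≤ y < w < z, which forces z < z — impossible.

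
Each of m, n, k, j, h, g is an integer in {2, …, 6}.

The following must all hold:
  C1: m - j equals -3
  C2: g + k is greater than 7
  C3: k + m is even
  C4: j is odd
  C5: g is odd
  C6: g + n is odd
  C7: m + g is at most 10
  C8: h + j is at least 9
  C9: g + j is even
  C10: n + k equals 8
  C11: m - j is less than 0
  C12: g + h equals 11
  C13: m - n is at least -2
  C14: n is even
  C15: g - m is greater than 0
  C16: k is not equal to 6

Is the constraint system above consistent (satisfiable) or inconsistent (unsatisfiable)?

One satisfying assignment is m = 2, n = 4, k = 4, j = 5, h = 6, g = 5.
For the less obvious constraints — constraint 1: m - j = -3; constraint 2: g + k = 9 — and the others hold by inspection.

Satisfiable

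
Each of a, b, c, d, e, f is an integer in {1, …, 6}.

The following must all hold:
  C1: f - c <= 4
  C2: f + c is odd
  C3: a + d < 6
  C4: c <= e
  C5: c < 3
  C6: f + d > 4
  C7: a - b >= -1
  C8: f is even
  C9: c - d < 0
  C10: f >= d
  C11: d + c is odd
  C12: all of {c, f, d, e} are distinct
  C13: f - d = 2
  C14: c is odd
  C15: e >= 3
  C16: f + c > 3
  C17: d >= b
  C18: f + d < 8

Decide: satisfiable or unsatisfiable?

The assignment a = 2, b = 1, c = 1, d = 2, e = 6, f = 4 works:
  constraint 1 holds since f - c = 3.
  constraint 3 holds since a + d = 4.
  constraint 6 holds since f + d = 6.
The rest check out directly.

Satisfiable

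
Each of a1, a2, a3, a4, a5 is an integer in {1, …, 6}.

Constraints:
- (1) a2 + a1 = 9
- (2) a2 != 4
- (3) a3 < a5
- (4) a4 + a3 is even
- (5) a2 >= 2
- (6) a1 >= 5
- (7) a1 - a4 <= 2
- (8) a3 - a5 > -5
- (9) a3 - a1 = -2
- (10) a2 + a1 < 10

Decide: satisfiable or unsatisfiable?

Try a1 = 6, a2 = 3, a3 = 4, a4 = 6, a5 = 6.
Check constraint 1: a2 + a1 = 9; constraint 7: a1 - a4 = 0; constraint 8: a3 - a5 = -2. The remaining constraints are straightforward to verify.

Satisfiable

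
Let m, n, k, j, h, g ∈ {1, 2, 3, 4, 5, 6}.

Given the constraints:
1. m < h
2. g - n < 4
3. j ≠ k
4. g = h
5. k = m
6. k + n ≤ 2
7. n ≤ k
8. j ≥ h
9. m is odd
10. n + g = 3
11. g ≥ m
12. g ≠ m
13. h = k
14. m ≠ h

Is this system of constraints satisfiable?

Unsatisfiable

From constraints 4, 5, and 13, g = h = k = m, so g = m. But constraint 12 says g ≠ m. Contradiction.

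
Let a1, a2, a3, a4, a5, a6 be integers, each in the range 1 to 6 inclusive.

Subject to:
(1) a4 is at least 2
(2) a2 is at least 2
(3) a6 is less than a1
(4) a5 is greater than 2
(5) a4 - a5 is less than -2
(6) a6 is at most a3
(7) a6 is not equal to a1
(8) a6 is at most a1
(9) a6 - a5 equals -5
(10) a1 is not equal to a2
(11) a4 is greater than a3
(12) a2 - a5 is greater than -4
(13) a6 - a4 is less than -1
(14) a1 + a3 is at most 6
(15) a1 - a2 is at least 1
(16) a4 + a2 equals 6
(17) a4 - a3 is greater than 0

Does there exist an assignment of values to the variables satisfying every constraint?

Try a1 = 5, a2 = 3, a3 = 1, a4 = 3, a5 = 6, a6 = 1.
Check constraint 5: a4 - a5 = -3; constraint 9: a6 - a5 = -5. The remaining constraints are straightforward to verify.

Satisfiable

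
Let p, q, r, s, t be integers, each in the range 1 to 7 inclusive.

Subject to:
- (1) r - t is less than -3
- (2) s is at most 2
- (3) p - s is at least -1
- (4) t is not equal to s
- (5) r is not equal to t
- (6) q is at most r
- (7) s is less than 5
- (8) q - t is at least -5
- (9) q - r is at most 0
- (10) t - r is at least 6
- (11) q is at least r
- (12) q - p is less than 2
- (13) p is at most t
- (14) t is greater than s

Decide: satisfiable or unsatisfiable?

Constraints 8, 9, and 10 give r − q ≥ 0, q − t ≥ -5, t − r ≥ 6.
Adding all 3 inequalities: the left sides telescope to 0, and the right sides sum to 0 + (-5) + 6 = 1. So 0 ≥ 1, which is false.

Unsatisfiable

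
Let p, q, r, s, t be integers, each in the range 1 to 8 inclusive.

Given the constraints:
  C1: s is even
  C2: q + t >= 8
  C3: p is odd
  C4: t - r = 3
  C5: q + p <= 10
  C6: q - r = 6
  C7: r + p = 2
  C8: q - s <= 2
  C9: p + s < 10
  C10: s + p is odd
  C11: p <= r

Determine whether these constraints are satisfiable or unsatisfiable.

The assignment p = 1, q = 7, r = 1, s = 6, t = 4 works:
  constraint 2 holds since q + t = 11.
  constraint 4 holds since t - r = 3.
  constraint 5 holds since q + p = 8.
The rest check out directly.

Satisfiable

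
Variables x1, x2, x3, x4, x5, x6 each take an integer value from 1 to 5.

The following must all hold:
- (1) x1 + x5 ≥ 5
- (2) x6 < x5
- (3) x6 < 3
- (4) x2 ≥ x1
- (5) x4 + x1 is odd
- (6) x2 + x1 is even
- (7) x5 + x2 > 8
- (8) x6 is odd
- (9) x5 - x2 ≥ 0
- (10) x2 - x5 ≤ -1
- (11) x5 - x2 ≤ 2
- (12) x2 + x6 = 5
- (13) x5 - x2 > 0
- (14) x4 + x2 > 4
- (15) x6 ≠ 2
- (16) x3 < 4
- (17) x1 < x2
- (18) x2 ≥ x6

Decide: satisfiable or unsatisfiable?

The assignment x1 = 2, x2 = 4, x3 = 1, x4 = 3, x5 = 5, x6 = 1 works:
  constraint 1 holds since x1 + x5 = 7.
  constraint 7 holds since x5 + x2 = 9.
The rest check out directly.

Satisfiable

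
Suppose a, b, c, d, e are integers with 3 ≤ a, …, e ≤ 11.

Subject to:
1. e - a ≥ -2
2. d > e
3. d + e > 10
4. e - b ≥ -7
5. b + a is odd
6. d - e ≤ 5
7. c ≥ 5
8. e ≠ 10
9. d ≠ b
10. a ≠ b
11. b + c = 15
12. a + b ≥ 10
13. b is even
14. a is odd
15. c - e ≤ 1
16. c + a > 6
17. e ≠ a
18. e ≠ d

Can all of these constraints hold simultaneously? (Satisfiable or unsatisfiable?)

Satisfiable

Setting (a, b, c, d, e) = (3, 10, 5, 8, 4) satisfies everything: constraint 1: e - a = 1; constraint 3: d + e = 12; constraint 4: e - b = -6, and the others follow.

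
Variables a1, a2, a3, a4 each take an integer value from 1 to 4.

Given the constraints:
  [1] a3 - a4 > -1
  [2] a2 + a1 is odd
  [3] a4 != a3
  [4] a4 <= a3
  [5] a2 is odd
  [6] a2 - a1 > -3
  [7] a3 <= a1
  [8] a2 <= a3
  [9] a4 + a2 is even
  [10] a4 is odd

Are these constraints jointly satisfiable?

Satisfiable

Try a1 = 4, a2 = 3, a3 = 3, a4 = 1.
Check constraint 1: a3 - a4 = 2; constraint 6: a2 - a1 = -1. The remaining constraints are straightforward to verify.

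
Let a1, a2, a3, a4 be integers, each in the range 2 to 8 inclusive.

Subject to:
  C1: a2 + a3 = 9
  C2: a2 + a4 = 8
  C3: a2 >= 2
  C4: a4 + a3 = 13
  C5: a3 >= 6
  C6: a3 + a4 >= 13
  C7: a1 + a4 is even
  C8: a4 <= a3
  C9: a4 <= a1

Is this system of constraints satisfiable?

Setting (a1, a2, a3, a4) = (8, 2, 7, 6) satisfies everything: constraint 1: a2 + a3 = 9; constraint 2: a2 + a4 = 8; constraint 4: a4 + a3 = 13, and the others follow.

Satisfiable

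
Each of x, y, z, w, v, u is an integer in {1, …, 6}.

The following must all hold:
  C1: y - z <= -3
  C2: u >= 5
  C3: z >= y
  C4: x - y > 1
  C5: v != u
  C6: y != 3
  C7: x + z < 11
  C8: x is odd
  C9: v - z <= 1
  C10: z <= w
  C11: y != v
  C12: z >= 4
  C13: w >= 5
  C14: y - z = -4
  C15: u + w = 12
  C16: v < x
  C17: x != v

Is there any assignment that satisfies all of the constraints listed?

Satisfiable

Setting (x, y, z, w, v, u) = (5, 1, 5, 6, 4, 6) satisfies everything: constraint 1: y - z = -4; constraint 4: x - y = 4; constraint 7: x + z = 10, and the others follow.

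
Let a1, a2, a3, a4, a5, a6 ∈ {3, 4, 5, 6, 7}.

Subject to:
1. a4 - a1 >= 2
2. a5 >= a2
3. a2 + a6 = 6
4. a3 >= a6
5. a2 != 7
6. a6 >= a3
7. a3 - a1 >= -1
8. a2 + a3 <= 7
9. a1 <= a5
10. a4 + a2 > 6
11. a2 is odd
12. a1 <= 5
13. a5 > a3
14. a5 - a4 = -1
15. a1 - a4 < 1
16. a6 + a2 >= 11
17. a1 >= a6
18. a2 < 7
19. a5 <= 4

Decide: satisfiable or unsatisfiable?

Unsatisfiable

From constraints 12 and 17: a6 ≤ a1 ≤ 5. From constraints 2 and 19: a2 ≤ a5 ≤ 4. Hence a6 + a2 ≤ 9. But constraint 16 requires a6 + a2 ≥ 11, and 11 > 9. Contradiction.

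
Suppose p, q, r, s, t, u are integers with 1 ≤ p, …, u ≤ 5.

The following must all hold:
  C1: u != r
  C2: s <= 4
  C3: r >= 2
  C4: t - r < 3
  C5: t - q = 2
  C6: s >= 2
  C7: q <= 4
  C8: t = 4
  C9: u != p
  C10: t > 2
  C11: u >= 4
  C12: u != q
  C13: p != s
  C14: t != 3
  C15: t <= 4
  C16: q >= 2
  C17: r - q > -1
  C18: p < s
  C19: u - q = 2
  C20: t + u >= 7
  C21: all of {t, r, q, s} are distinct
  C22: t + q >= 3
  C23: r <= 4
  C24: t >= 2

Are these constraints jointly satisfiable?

Unsatisfiable

Constraints 2, 3, 6, 7, 15, 16, 23, and 24 confine each of t, r, q, s to the 3 values {2, …, 4}.
Constraint 21 requires all 4 of them to be distinct, but only 3 values are available — impossible by the pigeonhole principle.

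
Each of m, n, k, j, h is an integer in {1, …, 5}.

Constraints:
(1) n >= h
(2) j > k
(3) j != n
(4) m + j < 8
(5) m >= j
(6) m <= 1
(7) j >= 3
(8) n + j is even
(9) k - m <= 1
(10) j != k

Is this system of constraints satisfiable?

From constraint 7: j ≥ 3. From constraints 5 and 6: j ≤ m and m ≤ 1, so j ≤ 1. But 1 < 3, so no value of j works.

Unsatisfiable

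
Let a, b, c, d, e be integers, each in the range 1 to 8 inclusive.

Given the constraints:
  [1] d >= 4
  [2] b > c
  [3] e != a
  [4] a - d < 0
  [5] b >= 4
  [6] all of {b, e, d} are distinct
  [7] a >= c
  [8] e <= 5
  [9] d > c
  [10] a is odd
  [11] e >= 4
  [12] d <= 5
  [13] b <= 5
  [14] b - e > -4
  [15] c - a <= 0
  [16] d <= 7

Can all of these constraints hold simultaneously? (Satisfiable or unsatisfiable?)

Constraints 1, 5, 8, 11, 12, and 13 confine each of b, e, d to the 2 values {4, 5}.
Constraint 6 requires all 3 of them to be distinct, but only 2 values are available — impossible by the pigeonhole principle.

Unsatisfiable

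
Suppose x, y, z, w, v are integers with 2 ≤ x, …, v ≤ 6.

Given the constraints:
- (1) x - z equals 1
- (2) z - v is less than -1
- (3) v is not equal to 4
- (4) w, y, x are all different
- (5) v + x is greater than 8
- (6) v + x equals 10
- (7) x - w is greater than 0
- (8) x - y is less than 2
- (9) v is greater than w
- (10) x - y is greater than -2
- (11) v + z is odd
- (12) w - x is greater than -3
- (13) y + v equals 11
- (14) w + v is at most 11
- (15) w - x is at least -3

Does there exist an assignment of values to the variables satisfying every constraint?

Satisfiable

The assignment x = 4, y = 5, z = 3, w = 2, v = 6 works:
  constraint 1 holds since x - z = 1.
  constraint 2 holds since z - v = -3.
  constraint 5 holds since v + x = 10.
The rest check out directly.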